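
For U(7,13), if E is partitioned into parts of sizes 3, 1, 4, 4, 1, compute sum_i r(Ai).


r(Ai) = min(|Ai|, 7) for each part.
Sum = min(3,7) + min(1,7) + min(4,7) + min(4,7) + min(1,7)
    = 3 + 1 + 4 + 4 + 1
    = 13.

13


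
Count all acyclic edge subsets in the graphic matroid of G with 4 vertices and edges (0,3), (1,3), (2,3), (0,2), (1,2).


An independent set in a graphic matroid is an acyclic edge subset.
G has 4 vertices and 5 edges.
Enumerate all 2^5 = 32 subsets, checking for acyclicity.
Total independent sets = 24.

24


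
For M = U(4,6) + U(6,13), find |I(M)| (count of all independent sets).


For a direct sum, |I(M1+M2)| = |I(M1)| * |I(M2)|.
|I(U(4,6))| = sum C(6,k) for k=0..4 = 57.
|I(U(6,13))| = sum C(13,k) for k=0..6 = 4096.
Total = 57 * 4096 = 233472.

233472


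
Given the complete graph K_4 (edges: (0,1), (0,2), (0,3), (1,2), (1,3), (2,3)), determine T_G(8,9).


T(K_4; x,y) = x^3 + 3x^2 + 4xy + 2x + y^3 + 3y^2 + 2y.
Substituting x=8, y=9:
= 512 + 192 + 288 + 16 + 729 + 243 + 18
= 1998.

1998


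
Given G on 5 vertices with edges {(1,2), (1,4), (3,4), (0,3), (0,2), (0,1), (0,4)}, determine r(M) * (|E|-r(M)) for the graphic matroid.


r(M) = |V| - c = 5 - 1 = 4.
nullity = |E| - r(M) = 7 - 4 = 3.
Product = 4 * 3 = 12.

12


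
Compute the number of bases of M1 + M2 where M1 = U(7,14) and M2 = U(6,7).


Bases of a direct sum M1 + M2: |B| = |B(M1)| * |B(M2)|.
|B(U(7,14))| = C(14,7) = 3432.
|B(U(6,7))| = C(7,6) = 7.
Total bases = 3432 * 7 = 24024.

24024


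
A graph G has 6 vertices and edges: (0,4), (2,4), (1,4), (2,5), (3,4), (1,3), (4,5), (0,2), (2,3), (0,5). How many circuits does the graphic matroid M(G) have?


A circuit in a graphic matroid = edge set of a simple cycle.
G has 6 vertices and 10 edges.
Enumerating all minimal edge subsets forming cycles...
Total circuits found: 18.

18


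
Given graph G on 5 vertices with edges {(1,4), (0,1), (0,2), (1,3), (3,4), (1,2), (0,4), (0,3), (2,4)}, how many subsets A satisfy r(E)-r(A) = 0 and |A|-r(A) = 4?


R(x,y) = sum over A in 2^E of x^(r(E)-r(A)) * y^(|A|-r(A)).
G has 5 vertices, 9 edges. r(E) = 4.
Enumerate all 2^9 = 512 subsets.
Count subsets with r(E)-r(A)=0 and |A|-r(A)=4: 9.

9


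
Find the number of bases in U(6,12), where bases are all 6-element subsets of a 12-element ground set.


Bases of U(6,12) are all 6-element subsets of the 12-element ground set.
Number of bases = C(12,6).
(12 choose 6) = 924.

924


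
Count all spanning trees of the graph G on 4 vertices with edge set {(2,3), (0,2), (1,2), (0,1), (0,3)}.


By Kirchhoff's matrix tree theorem, the number of spanning trees equals
the determinant of any cofactor of the Laplacian matrix L.
G has 4 vertices and 5 edges.
Computing the (3 x 3) cofactor determinant gives 8.

8


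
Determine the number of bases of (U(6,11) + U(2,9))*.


(M1+M2)* = M1* + M2*.
M1* = U(5,11), bases: C(11,5) = 462.
M2* = U(7,9), bases: C(9,7) = 36.
|B(M*)| = 462 * 36 = 16632.

16632


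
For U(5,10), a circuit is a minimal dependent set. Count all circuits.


In U(5,10), circuits are the (6)-element subsets.
Any set of 6 elements is dependent, and removing any one element gives
an independent set of size 5, so it is a minimal dependent set.
Number of circuits = (10 choose 6) = 210.

210


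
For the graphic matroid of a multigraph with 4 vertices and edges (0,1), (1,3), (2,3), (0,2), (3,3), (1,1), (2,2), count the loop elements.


In a graphic matroid, a loop is a self-loop edge (u,u) with rank 0.
Examining all 7 edges for self-loops...
Self-loops found: (3,3), (1,1), (2,2)
Number of loops = 3.

3


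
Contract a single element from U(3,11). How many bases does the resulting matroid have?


Contracting e from U(3,11) gives U(2,10).
Bases of U(2,10) = (10 choose 2) = 45.

45


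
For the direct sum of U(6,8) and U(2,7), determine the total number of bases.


Bases of a direct sum M1 + M2: |B| = |B(M1)| * |B(M2)|.
|B(U(6,8))| = C(8,6) = 28.
|B(U(2,7))| = C(7,2) = 21.
Total bases = 28 * 21 = 588.

588


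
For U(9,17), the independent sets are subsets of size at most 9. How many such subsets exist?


Independent sets of U(9,17) are all subsets of size <= 9.
Count = (17 choose 0) + (17 choose 1) + (17 choose 2) + (17 choose 3) + (17 choose 4) + (17 choose 5) + (17 choose 6) + (17 choose 7) + (17 choose 8) + (17 choose 9)
     = 1 + 17 + 136 + 680 + 2380 + 6188 + 12376 + 19448 + 24310 + 24310
     = 89846.

89846


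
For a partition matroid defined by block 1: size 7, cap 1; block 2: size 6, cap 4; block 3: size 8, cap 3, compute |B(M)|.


A basis picks exactly ci elements from block i.
Number of bases = product of C(|Si|, ci).
= C(7,1) * C(6,4) * C(8,3)
= 7 * 15 * 56
= 5880.

5880


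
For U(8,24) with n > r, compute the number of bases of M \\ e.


Deleting e from U(8,24) gives U(8,23) since n > r.
Bases of U(8,23) = C(23,8) = 23! / (8! * 15!) = 490314.

490314


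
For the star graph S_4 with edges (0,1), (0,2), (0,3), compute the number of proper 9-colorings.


P(tree, k) = k * (k-1)^(3) for any tree on 4 vertices.
P(9) = 9 * 8^3 = 9 * 512 = 4608.

4608


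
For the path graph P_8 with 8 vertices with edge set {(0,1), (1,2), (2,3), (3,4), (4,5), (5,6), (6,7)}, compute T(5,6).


A path on 8 vertices is a tree with 7 edges.
T(x,y) = x^(7) for any tree.
T(5,6) = 5^7 = 78125.

78125


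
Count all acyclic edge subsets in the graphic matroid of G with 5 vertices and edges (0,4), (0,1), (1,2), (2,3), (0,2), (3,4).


An independent set in a graphic matroid is an acyclic edge subset.
G has 5 vertices and 6 edges.
Enumerate all 2^6 = 64 subsets, checking for acyclicity.
Total independent sets = 52.

52


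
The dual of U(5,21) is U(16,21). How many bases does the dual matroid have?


The dual of U(r,n) is U(n-r, n) = U(16,21).
Bases of U(16,21) are all (16)-element subsets.
|B(M*)| = C(21,16) = 21! / (16! * 5!) = 20349.

20349


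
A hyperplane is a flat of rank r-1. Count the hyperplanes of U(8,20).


Hyperplanes of U(8,20) are flats of rank 7.
In a uniform matroid, these are exactly the (7)-element subsets.
Count = C(20,7) = 77520.

77520


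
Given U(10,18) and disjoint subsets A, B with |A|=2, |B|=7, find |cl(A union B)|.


|A union B| = 2 + 7 = 9 (disjoint).
In U(10,18), cl(S) = S if |S| < 10, else cl(S) = E.
Since 9 < 10, cl(A union B) = A union B.
|cl(A union B)| = 9.

9


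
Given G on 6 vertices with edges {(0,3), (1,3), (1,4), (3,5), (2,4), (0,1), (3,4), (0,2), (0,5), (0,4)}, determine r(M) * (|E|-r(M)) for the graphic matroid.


r(M) = |V| - c = 6 - 1 = 5.
nullity = |E| - r(M) = 10 - 5 = 5.
Product = 5 * 5 = 25.

25


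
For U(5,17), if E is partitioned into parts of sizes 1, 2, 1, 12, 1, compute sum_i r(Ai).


r(Ai) = min(|Ai|, 5) for each part.
Sum = min(1,5) + min(2,5) + min(1,5) + min(12,5) + min(1,5)
    = 1 + 2 + 1 + 5 + 1
    = 10.

10


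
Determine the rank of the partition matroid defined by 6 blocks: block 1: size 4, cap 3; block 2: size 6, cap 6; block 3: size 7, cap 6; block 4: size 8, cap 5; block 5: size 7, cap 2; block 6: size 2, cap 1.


Rank of a partition matroid = sum of min(|Si|, ci) for each block.
= min(4,3) + min(6,6) + min(7,6) + min(8,5) + min(7,2) + min(2,1)
= 3 + 6 + 6 + 5 + 2 + 1
= 23.

23


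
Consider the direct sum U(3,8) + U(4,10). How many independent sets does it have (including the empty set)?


For a direct sum, |I(M1+M2)| = |I(M1)| * |I(M2)|.
|I(U(3,8))| = sum C(8,k) for k=0..3 = 93.
|I(U(4,10))| = sum C(10,k) for k=0..4 = 386.
Total = 93 * 386 = 35898.

35898


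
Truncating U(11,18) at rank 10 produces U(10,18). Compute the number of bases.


Truncating U(11,18) to rank 10 gives U(10,18).
Bases of U(10,18) are all 10-element subsets of 18 elements.
Number of bases = C(18,10) = 18! / (10! * 8!) = 43758.

43758


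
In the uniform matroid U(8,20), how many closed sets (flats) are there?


Flats of U(8,20): every subset of size < 8 is a flat, plus E itself.
Count = C(20,0) + C(20,1) + C(20,2) + C(20,3) + C(20,4) + C(20,5) + C(20,6) + C(20,7) + 1
     = 1 + 20 + 190 + 1140 + 4845 + 15504 + 38760 + 77520 + 1
     = 137981.

137981


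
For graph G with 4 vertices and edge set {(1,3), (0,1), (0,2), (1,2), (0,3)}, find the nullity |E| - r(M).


Cycle rank (nullity) = |E| - r(M) = |E| - (|V| - c).
|E| = 5, |V| = 4, c = 1.
Nullity = 5 - (4 - 1) = 5 - 3 = 2.

2


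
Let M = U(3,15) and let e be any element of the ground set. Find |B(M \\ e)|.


Deleting e from U(3,15) gives U(3,14) since n > r.
Bases of U(3,14) = (14 choose 3) = 364.

364


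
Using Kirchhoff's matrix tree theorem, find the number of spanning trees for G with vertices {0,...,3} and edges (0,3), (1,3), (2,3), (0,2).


By Kirchhoff's matrix tree theorem, the number of spanning trees equals
the determinant of any cofactor of the Laplacian matrix L.
G has 4 vertices and 4 edges.
Computing the (3 x 3) cofactor determinant gives 3.

3


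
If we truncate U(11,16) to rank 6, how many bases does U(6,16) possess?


Truncating U(11,16) to rank 6 gives U(6,16).
Bases of U(6,16) are all 6-element subsets of 16 elements.
Number of bases = C(16,6) = 16! / (6! * 10!) = 8008.

8008


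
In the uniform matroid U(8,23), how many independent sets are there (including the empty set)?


Independent sets of U(8,23) are all subsets of size <= 8.
Count = C(23,0) + C(23,1) + C(23,2) + C(23,3) + C(23,4) + C(23,5) + C(23,6) + C(23,7) + C(23,8)
     = 1 + 23 + 253 + 1771 + 8855 + 33649 + 100947 + 245157 + 490314
     = 880970.

880970


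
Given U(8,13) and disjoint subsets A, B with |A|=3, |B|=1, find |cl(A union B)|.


|A union B| = 3 + 1 = 4 (disjoint).
In U(8,13), cl(S) = S if |S| < 8, else cl(S) = E.
Since 4 < 8, cl(A union B) = A union B.
|cl(A union B)| = 4.

4


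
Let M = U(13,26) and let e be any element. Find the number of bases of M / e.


Contracting e from U(13,26) gives U(12,25).
Bases of U(12,25) = (25 choose 12) = 5200300.

5200300


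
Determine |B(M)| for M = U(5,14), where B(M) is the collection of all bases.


Bases of U(5,14) are all 5-element subsets of the 14-element ground set.
Number of bases = C(14,5).
C(14,5) = 14! / (5! * 9!) = 2002.

2002


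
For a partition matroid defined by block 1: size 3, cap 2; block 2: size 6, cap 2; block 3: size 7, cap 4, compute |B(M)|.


A basis picks exactly ci elements from block i.
Number of bases = product of C(|Si|, ci).
= C(3,2) * C(6,2) * C(7,4)
= 3 * 15 * 35
= 1575.

1575


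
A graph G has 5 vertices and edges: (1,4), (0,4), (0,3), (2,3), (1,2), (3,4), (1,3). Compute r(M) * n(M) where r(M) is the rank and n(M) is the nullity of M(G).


r(M) = |V| - c = 5 - 1 = 4.
nullity = |E| - r(M) = 7 - 4 = 3.
Product = 4 * 3 = 12.

12


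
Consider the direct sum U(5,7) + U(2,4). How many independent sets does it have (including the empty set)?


For a direct sum, |I(M1+M2)| = |I(M1)| * |I(M2)|.
|I(U(5,7))| = sum C(7,k) for k=0..5 = 120.
|I(U(2,4))| = sum C(4,k) for k=0..2 = 11.
Total = 120 * 11 = 1320.

1320


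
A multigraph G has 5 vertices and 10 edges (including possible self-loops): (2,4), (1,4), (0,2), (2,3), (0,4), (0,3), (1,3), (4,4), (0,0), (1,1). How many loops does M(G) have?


In a graphic matroid, a loop is a self-loop edge (u,u) with rank 0.
Examining all 10 edges for self-loops...
Self-loops found: (4,4), (0,0), (1,1)
Number of loops = 3.

3


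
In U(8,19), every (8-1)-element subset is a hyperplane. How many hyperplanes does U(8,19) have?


Hyperplanes of U(8,19) are flats of rank 7.
In a uniform matroid, these are exactly the (7)-element subsets.
Count = C(19,7) = 50388.

50388


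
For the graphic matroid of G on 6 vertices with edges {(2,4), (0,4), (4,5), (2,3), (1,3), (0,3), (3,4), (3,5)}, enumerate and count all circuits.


A circuit in a graphic matroid = edge set of a simple cycle.
G has 6 vertices and 8 edges.
Enumerating all minimal edge subsets forming cycles...
Total circuits found: 6.

6


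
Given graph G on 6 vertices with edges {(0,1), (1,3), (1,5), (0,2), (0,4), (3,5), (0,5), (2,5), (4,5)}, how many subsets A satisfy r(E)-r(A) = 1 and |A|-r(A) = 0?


R(x,y) = sum over A in 2^E of x^(r(E)-r(A)) * y^(|A|-r(A)).
G has 6 vertices, 9 edges. r(E) = 5.
Enumerate all 2^9 = 512 subsets.
Count subsets with r(E)-r(A)=1 and |A|-r(A)=0: 98.

98


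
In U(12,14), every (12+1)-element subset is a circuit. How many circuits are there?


In U(12,14), circuits are the (13)-element subsets.
Any set of 13 elements is dependent, and removing any one element gives
an independent set of size 12, so it is a minimal dependent set.
Number of circuits = C(14,13) = 14! / (13! * 1!) = 14.

14


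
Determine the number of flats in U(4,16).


Flats of U(4,16): every subset of size < 4 is a flat, plus E itself.
Count = C(16,0) + C(16,1) + C(16,2) + C(16,3) + 1
     = 1 + 16 + 120 + 560 + 1
     = 698.

698


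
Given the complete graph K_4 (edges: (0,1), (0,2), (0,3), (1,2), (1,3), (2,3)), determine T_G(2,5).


T(K_4; x,y) = x^3 + 3x^2 + 4xy + 2x + y^3 + 3y^2 + 2y.
Substituting x=2, y=5:
= 8 + 12 + 40 + 4 + 125 + 75 + 10
= 274.

274


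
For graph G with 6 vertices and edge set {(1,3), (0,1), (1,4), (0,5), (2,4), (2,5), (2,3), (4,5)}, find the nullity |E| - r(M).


Cycle rank (nullity) = |E| - r(M) = |E| - (|V| - c).
|E| = 8, |V| = 6, c = 1.
Nullity = 8 - (6 - 1) = 8 - 5 = 3.

3


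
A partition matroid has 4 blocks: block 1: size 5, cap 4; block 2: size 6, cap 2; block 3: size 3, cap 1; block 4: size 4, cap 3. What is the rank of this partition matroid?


Rank of a partition matroid = sum of min(|Si|, ci) for each block.
= min(5,4) + min(6,2) + min(3,1) + min(4,3)
= 4 + 2 + 1 + 3
= 10.

10


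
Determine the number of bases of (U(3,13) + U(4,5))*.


(M1+M2)* = M1* + M2*.
M1* = U(10,13), bases: C(13,10) = 286.
M2* = U(1,5), bases: C(5,1) = 5.
|B(M*)| = 286 * 5 = 1430.

1430


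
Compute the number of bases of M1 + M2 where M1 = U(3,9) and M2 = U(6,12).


Bases of a direct sum M1 + M2: |B| = |B(M1)| * |B(M2)|.
|B(U(3,9))| = C(9,3) = 84.
|B(U(6,12))| = C(12,6) = 924.
Total bases = 84 * 924 = 77616.

77616


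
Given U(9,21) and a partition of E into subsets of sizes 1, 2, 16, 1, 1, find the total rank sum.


r(Ai) = min(|Ai|, 9) for each part.
Sum = min(1,9) + min(2,9) + min(16,9) + min(1,9) + min(1,9)
    = 1 + 2 + 9 + 1 + 1
    = 14.

14


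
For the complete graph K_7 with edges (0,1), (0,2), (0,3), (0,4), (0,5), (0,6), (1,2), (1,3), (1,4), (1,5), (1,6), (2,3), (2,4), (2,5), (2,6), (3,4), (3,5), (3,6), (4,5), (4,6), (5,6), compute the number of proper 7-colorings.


P(K_7, k) = k(k-1)(k-2)...(k-6).
P(7) = (7) * (6) * (5) * (4) * (3) * (2) * (1) = 5040.

5040


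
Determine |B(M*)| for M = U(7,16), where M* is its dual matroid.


The dual of U(r,n) is U(n-r, n) = U(9,16).
Bases of U(9,16) are all (9)-element subsets.
|B(M*)| = C(16,9) = 16! / (9! * 7!) = 11440.

11440


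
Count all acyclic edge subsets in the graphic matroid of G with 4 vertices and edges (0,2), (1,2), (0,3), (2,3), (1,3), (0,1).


An independent set in a graphic matroid is an acyclic edge subset.
G has 4 vertices and 6 edges.
Enumerate all 2^6 = 64 subsets, checking for acyclicity.
Total independent sets = 38.

38


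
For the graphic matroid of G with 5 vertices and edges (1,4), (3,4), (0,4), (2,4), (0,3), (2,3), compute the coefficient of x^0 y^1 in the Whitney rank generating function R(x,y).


R(x,y) = sum over A in 2^E of x^(r(E)-r(A)) * y^(|A|-r(A)).
G has 5 vertices, 6 edges. r(E) = 4.
Enumerate all 2^6 = 64 subsets.
Count subsets with r(E)-r(A)=0 and |A|-r(A)=1: 5.

5


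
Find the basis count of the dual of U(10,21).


The dual of U(r,n) is U(n-r, n) = U(11,21).
Bases of U(11,21) are all (11)-element subsets.
|B(M*)| = C(21,11) = 352716.

352716


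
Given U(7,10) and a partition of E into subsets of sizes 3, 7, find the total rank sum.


r(Ai) = min(|Ai|, 7) for each part.
Sum = min(3,7) + min(7,7)
    = 3 + 7
    = 10.

10


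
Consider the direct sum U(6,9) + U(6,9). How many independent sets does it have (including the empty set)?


For a direct sum, |I(M1+M2)| = |I(M1)| * |I(M2)|.
|I(U(6,9))| = sum C(9,k) for k=0..6 = 466.
|I(U(6,9))| = sum C(9,k) for k=0..6 = 466.
Total = 466 * 466 = 217156.

217156


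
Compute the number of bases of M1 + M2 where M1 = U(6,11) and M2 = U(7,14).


Bases of a direct sum M1 + M2: |B| = |B(M1)| * |B(M2)|.
|B(U(6,11))| = C(11,6) = 462.
|B(U(7,14))| = C(14,7) = 3432.
Total bases = 462 * 3432 = 1585584.

1585584


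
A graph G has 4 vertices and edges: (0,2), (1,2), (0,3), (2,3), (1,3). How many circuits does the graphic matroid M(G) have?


A circuit in a graphic matroid = edge set of a simple cycle.
G has 4 vertices and 5 edges.
Enumerating all minimal edge subsets forming cycles...
Total circuits found: 3.

3


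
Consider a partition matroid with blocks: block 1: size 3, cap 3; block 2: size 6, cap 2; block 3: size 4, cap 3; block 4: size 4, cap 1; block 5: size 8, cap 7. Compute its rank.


Rank of a partition matroid = sum of min(|Si|, ci) for each block.
= min(3,3) + min(6,2) + min(4,3) + min(4,1) + min(8,7)
= 3 + 2 + 3 + 1 + 7
= 16.

16


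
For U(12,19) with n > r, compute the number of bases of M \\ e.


Deleting e from U(12,19) gives U(12,18) since n > r.
Bases of U(12,18) = (18 choose 12) = 18564.

18564


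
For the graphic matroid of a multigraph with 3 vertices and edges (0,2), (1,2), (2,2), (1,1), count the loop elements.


In a graphic matroid, a loop is a self-loop edge (u,u) with rank 0.
Examining all 4 edges for self-loops...
Self-loops found: (2,2), (1,1)
Number of loops = 2.

2


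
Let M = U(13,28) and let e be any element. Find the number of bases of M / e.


Contracting e from U(13,28) gives U(12,27).
Bases of U(12,27) = C(27,12) = 17383860.

17383860


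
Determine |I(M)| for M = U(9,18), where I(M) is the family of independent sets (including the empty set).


Independent sets of U(9,18) are all subsets of size <= 9.
Count = C(18,0) + C(18,1) + C(18,2) + C(18,3) + C(18,4) + C(18,5) + C(18,6) + C(18,7) + C(18,8) + C(18,9)
     = 1 + 18 + 153 + 816 + 3060 + 8568 + 18564 + 31824 + 43758 + 48620
     = 155382.

155382


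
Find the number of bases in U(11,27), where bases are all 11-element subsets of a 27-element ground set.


Bases of U(11,27) are all 11-element subsets of the 27-element ground set.
Number of bases = C(27,11).
(27 choose 11) = 13037895.

13037895


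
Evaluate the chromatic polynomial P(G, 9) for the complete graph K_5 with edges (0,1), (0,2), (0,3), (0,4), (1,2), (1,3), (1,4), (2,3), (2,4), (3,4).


P(K_5, k) = k(k-1)(k-2)...(k-4).
P(9) = (9) * (8) * (7) * (6) * (5) = 15120.

15120


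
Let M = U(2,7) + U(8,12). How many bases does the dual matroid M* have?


(M1+M2)* = M1* + M2*.
M1* = U(5,7), bases: C(7,5) = 21.
M2* = U(4,12), bases: C(12,4) = 495.
|B(M*)| = 21 * 495 = 10395.

10395


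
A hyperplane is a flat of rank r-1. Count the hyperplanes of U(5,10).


Hyperplanes of U(5,10) are flats of rank 4.
In a uniform matroid, these are exactly the (4)-element subsets.
Count = (10 choose 4) = 210.

210


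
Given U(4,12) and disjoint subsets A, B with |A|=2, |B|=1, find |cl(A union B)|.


|A union B| = 2 + 1 = 3 (disjoint).
In U(4,12), cl(S) = S if |S| < 4, else cl(S) = E.
Since 3 < 4, cl(A union B) = A union B.
|cl(A union B)| = 3.

3


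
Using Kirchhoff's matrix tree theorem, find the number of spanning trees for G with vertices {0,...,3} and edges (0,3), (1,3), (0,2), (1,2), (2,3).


By Kirchhoff's matrix tree theorem, the number of spanning trees equals
the determinant of any cofactor of the Laplacian matrix L.
G has 4 vertices and 5 edges.
Computing the (3 x 3) cofactor determinant gives 8.

8


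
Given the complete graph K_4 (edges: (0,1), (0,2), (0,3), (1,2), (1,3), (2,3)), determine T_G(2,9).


T(K_4; x,y) = x^3 + 3x^2 + 4xy + 2x + y^3 + 3y^2 + 2y.
Substituting x=2, y=9:
= 8 + 12 + 72 + 4 + 729 + 243 + 18
= 1086.

1086


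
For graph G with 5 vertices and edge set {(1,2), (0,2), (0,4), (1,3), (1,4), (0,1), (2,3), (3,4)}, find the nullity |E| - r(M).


Cycle rank (nullity) = |E| - r(M) = |E| - (|V| - c).
|E| = 8, |V| = 5, c = 1.
Nullity = 8 - (5 - 1) = 8 - 4 = 4.

4


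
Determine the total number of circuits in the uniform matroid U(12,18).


In U(12,18), circuits are the (13)-element subsets.
Any set of 13 elements is dependent, and removing any one element gives
an independent set of size 12, so it is a minimal dependent set.
Number of circuits = C(18,13) = 18! / (13! * 5!) = 8568.

8568


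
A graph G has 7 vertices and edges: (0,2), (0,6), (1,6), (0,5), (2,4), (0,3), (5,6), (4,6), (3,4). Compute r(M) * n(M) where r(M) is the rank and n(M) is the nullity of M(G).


r(M) = |V| - c = 7 - 1 = 6.
nullity = |E| - r(M) = 9 - 6 = 3.
Product = 6 * 3 = 18.

18


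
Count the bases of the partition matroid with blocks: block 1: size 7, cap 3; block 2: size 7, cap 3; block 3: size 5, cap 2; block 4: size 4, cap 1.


A basis picks exactly ci elements from block i.
Number of bases = product of C(|Si|, ci).
= C(7,3) * C(7,3) * C(5,2) * C(4,1)
= 35 * 35 * 10 * 4
= 49000.

49000


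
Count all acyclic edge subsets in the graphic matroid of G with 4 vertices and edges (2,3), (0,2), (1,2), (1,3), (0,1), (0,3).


An independent set in a graphic matroid is an acyclic edge subset.
G has 4 vertices and 6 edges.
Enumerate all 2^6 = 64 subsets, checking for acyclicity.
Total independent sets = 38.

38


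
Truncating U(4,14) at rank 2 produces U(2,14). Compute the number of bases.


Truncating U(4,14) to rank 2 gives U(2,14).
Bases of U(2,14) are all 2-element subsets of 14 elements.
Number of bases = (14 choose 2) = 91.

91


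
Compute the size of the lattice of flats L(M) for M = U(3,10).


Flats of U(3,10): every subset of size < 3 is a flat, plus E itself.
Count = (10 choose 0) + (10 choose 1) + (10 choose 2) + 1
     = 1 + 10 + 45 + 1
     = 57.

57


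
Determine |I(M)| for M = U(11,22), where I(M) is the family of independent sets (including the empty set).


Independent sets of U(11,22) are all subsets of size <= 11.
Count = C(22,0) + C(22,1) + C(22,2) + C(22,3) + C(22,4) + C(22,5) + C(22,6) + C(22,7) + C(22,8) + C(22,9) + C(22,10) + C(22,11)
     = 1 + 22 + 231 + 1540 + 7315 + 26334 + 74613 + 170544 + 319770 + 497420 + 646646 + 705432
     = 2449868.

2449868


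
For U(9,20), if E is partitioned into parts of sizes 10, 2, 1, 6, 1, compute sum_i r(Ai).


r(Ai) = min(|Ai|, 9) for each part.
Sum = min(10,9) + min(2,9) + min(1,9) + min(6,9) + min(1,9)
    = 9 + 2 + 1 + 6 + 1
    = 19.

19


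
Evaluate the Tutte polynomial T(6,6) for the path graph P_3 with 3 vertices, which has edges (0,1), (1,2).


A path on 3 vertices is a tree with 2 edges.
T(x,y) = x^(2) for any tree.
T(6,6) = 6^2 = 36.

36


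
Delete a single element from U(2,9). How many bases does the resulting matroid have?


Deleting e from U(2,9) gives U(2,8) since n > r.
Bases of U(2,8) = C(8,2) = (8 * 7) / (1 * 2) = 28.

28


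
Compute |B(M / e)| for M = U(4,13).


Contracting e from U(4,13) gives U(3,12).
Bases of U(3,12) = (12 choose 3) = 220.

220


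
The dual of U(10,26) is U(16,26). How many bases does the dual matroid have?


The dual of U(r,n) is U(n-r, n) = U(16,26).
Bases of U(16,26) are all (16)-element subsets.
|B(M*)| = (26 choose 16) = 5311735.

5311735


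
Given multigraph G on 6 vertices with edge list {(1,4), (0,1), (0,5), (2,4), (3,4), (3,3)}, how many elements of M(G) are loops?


In a graphic matroid, a loop is a self-loop edge (u,u) with rank 0.
Examining all 6 edges for self-loops...
Self-loops found: (3,3)
Number of loops = 1.

1


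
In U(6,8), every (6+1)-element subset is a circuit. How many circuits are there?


In U(6,8), circuits are the (7)-element subsets.
Any set of 7 elements is dependent, and removing any one element gives
an independent set of size 6, so it is a minimal dependent set.
Number of circuits = C(8,7) = 8! / (7! * 1!) = 8.

8


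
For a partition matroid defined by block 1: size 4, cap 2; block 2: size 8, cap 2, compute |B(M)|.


A basis picks exactly ci elements from block i.
Number of bases = product of C(|Si|, ci).
= C(4,2) * C(8,2)
= 6 * 28
= 168.

168


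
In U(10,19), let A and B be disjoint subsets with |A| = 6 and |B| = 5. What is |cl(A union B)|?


|A union B| = 6 + 5 = 11 (disjoint).
In U(10,19), cl(S) = S if |S| < 10, else cl(S) = E.
Since 11 >= 10, cl(A union B) = E.
|cl(A union B)| = 19.

19


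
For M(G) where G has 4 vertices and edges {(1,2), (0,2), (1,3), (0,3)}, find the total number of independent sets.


An independent set in a graphic matroid is an acyclic edge subset.
G has 4 vertices and 4 edges.
Enumerate all 2^4 = 16 subsets, checking for acyclicity.
Total independent sets = 15.

15


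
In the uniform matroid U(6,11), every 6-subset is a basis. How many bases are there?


Bases of U(6,11) are all 6-element subsets of the 11-element ground set.
Number of bases = C(11,6).
C(11,6) = 11! / (6! * 5!) = 462.

462


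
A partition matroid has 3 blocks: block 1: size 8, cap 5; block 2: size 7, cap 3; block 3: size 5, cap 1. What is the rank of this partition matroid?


Rank of a partition matroid = sum of min(|Si|, ci) for each block.
= min(8,5) + min(7,3) + min(5,1)
= 5 + 3 + 1
= 9.

9


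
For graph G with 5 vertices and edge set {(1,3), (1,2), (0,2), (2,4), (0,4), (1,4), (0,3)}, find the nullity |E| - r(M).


Cycle rank (nullity) = |E| - r(M) = |E| - (|V| - c).
|E| = 7, |V| = 5, c = 1.
Nullity = 7 - (5 - 1) = 7 - 4 = 3.

3


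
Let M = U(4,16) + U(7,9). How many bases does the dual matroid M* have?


(M1+M2)* = M1* + M2*.
M1* = U(12,16), bases: C(16,12) = 1820.
M2* = U(2,9), bases: C(9,2) = 36.
|B(M*)| = 1820 * 36 = 65520.

65520


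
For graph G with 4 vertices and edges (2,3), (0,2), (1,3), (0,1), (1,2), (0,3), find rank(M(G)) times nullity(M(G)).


r(M) = |V| - c = 4 - 1 = 3.
nullity = |E| - r(M) = 6 - 3 = 3.
Product = 3 * 3 = 9.

9


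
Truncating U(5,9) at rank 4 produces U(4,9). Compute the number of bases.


Truncating U(5,9) to rank 4 gives U(4,9).
Bases of U(4,9) are all 4-element subsets of 9 elements.
Number of bases = C(9,4) = (9 * 8 * 7 * 6) / (1 * 2 * 3 * 4) = 126.

126


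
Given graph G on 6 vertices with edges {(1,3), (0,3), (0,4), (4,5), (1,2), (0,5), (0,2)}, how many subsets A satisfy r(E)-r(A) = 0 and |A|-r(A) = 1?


R(x,y) = sum over A in 2^E of x^(r(E)-r(A)) * y^(|A|-r(A)).
G has 6 vertices, 7 edges. r(E) = 5.
Enumerate all 2^7 = 128 subsets.
Count subsets with r(E)-r(A)=0 and |A|-r(A)=1: 7.

7


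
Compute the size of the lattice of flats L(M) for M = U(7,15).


Flats of U(7,15): every subset of size < 7 is a flat, plus E itself.
Count = (15 choose 0) + (15 choose 1) + (15 choose 2) + (15 choose 3) + (15 choose 4) + (15 choose 5) + (15 choose 6) + 1
     = 1 + 15 + 105 + 455 + 1365 + 3003 + 5005 + 1
     = 9950.

9950


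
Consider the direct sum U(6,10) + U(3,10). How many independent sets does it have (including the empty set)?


For a direct sum, |I(M1+M2)| = |I(M1)| * |I(M2)|.
|I(U(6,10))| = sum C(10,k) for k=0..6 = 848.
|I(U(3,10))| = sum C(10,k) for k=0..3 = 176.
Total = 848 * 176 = 149248.

149248


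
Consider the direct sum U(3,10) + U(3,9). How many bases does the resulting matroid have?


Bases of a direct sum M1 + M2: |B| = |B(M1)| * |B(M2)|.
|B(U(3,10))| = C(10,3) = 120.
|B(U(3,9))| = C(9,3) = 84.
Total bases = 120 * 84 = 10080.

10080


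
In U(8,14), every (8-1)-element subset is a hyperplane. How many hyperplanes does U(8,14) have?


Hyperplanes of U(8,14) are flats of rank 7.
In a uniform matroid, these are exactly the (7)-element subsets.
Count = C(14,7) = 3432.

3432


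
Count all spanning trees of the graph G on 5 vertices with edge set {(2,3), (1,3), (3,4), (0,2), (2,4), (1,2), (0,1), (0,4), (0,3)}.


By Kirchhoff's matrix tree theorem, the number of spanning trees equals
the determinant of any cofactor of the Laplacian matrix L.
G has 5 vertices and 9 edges.
Computing the (4 x 4) cofactor determinant gives 75.

75


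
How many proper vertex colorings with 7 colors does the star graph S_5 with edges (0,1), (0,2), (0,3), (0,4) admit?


P(tree, k) = k * (k-1)^(4) for any tree on 5 vertices.
P(7) = 7 * 6^4 = 7 * 1296 = 9072.

9072


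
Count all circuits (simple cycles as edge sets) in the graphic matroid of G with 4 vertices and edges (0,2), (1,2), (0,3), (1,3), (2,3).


A circuit in a graphic matroid = edge set of a simple cycle.
G has 4 vertices and 5 edges.
Enumerating all minimal edge subsets forming cycles...
Total circuits found: 3.

3


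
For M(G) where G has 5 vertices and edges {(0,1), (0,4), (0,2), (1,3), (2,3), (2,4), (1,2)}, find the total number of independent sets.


An independent set in a graphic matroid is an acyclic edge subset.
G has 5 vertices and 7 edges.
Enumerate all 2^7 = 128 subsets, checking for acyclicity.
Total independent sets = 82.

82


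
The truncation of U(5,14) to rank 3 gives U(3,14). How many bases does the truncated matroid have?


Truncating U(5,14) to rank 3 gives U(3,14).
Bases of U(3,14) are all 3-element subsets of 14 elements.
Number of bases = C(14,3) = (14 * 13 * 12) / (1 * 2 * 3) = 364.

364


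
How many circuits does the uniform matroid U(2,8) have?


In U(2,8), circuits are the (3)-element subsets.
Any set of 3 elements is dependent, and removing any one element gives
an independent set of size 2, so it is a minimal dependent set.
Number of circuits = (8 choose 3) = 56.

56


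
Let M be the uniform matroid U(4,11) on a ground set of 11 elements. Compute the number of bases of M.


Bases of U(4,11) are all 4-element subsets of the 11-element ground set.
Number of bases = C(11,4).
C(11,4) = 11! / (4! * 7!) = 330.

330


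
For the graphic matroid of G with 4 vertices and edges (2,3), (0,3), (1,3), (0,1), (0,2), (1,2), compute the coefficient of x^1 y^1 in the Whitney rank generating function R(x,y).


R(x,y) = sum over A in 2^E of x^(r(E)-r(A)) * y^(|A|-r(A)).
G has 4 vertices, 6 edges. r(E) = 3.
Enumerate all 2^6 = 64 subsets.
Count subsets with r(E)-r(A)=1 and |A|-r(A)=1: 4.

4


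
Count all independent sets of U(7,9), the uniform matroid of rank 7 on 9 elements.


Independent sets of U(7,9) are all subsets of size <= 7.
Count = (9 choose 0) + (9 choose 1) + (9 choose 2) + (9 choose 3) + (9 choose 4) + (9 choose 5) + (9 choose 6) + (9 choose 7)
     = 1 + 9 + 36 + 84 + 126 + 126 + 84 + 36
     = 502.

502


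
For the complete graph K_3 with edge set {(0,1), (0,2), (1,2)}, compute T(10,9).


T(K_3; x,y) = x^2 + x + y.
T(10,9) = 100 + 10 + 9 = 119.

119


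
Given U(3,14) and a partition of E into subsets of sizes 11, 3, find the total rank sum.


r(Ai) = min(|Ai|, 3) for each part.
Sum = min(11,3) + min(3,3)
    = 3 + 3
    = 6.

6


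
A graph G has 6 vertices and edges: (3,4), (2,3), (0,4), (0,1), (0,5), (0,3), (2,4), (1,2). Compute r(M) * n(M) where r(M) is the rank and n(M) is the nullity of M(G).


r(M) = |V| - c = 6 - 1 = 5.
nullity = |E| - r(M) = 8 - 5 = 3.
Product = 5 * 3 = 15.

15


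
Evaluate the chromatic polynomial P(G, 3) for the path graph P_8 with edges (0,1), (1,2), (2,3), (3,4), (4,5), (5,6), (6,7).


P(P_8, k) = k * (k-1)^(7).
P(3) = 3 * 2^7 = 3 * 128 = 384.

384


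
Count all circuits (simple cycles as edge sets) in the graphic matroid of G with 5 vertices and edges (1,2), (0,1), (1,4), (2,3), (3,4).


A circuit in a graphic matroid = edge set of a simple cycle.
G has 5 vertices and 5 edges.
Enumerating all minimal edge subsets forming cycles...
Total circuits found: 1.

1


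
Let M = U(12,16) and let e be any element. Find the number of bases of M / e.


Contracting e from U(12,16) gives U(11,15).
Bases of U(11,15) = C(15,11) = 15! / (11! * 4!) = 1365.

1365


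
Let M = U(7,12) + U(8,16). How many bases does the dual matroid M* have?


(M1+M2)* = M1* + M2*.
M1* = U(5,12), bases: C(12,5) = 792.
M2* = U(8,16), bases: C(16,8) = 12870.
|B(M*)| = 792 * 12870 = 10193040.

10193040


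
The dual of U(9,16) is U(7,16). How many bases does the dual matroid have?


The dual of U(r,n) is U(n-r, n) = U(7,16).
Bases of U(7,16) are all (7)-element subsets.
|B(M*)| = C(16,7) = 16! / (7! * 9!) = 11440.

11440


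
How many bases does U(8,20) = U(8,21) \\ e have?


Deleting e from U(8,21) gives U(8,20) since n > r.
Bases of U(8,20) = C(20,8) = 125970.

125970


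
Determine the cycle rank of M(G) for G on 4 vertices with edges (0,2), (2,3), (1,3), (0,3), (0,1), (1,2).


Cycle rank (nullity) = |E| - r(M) = |E| - (|V| - c).
|E| = 6, |V| = 4, c = 1.
Nullity = 6 - (4 - 1) = 6 - 3 = 3.

3


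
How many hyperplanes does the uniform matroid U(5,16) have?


Hyperplanes of U(5,16) are flats of rank 4.
In a uniform matroid, these are exactly the (4)-element subsets.
Count = (16 choose 4) = 1820.

1820


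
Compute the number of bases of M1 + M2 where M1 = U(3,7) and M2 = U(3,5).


Bases of a direct sum M1 + M2: |B| = |B(M1)| * |B(M2)|.
|B(U(3,7))| = C(7,3) = 35.
|B(U(3,5))| = C(5,3) = 10.
Total bases = 35 * 10 = 350.

350


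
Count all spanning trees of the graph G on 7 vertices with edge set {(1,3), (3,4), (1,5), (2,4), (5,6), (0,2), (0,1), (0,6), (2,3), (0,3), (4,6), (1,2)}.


By Kirchhoff's matrix tree theorem, the number of spanning trees equals
the determinant of any cofactor of the Laplacian matrix L.
G has 7 vertices and 12 edges.
Computing the (6 x 6) cofactor determinant gives 340.

340


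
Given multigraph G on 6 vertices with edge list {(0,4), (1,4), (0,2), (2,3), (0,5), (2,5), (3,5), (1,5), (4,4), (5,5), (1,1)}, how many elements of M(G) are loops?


In a graphic matroid, a loop is a self-loop edge (u,u) with rank 0.
Examining all 11 edges for self-loops...
Self-loops found: (4,4), (5,5), (1,1)
Number of loops = 3.

3


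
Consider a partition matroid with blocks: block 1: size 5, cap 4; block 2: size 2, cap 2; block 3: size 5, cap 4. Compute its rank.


Rank of a partition matroid = sum of min(|Si|, ci) for each block.
= min(5,4) + min(2,2) + min(5,4)
= 4 + 2 + 4
= 10.

10


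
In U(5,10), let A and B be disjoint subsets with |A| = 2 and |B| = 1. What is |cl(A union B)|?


|A union B| = 2 + 1 = 3 (disjoint).
In U(5,10), cl(S) = S if |S| < 5, else cl(S) = E.
Since 3 < 5, cl(A union B) = A union B.
|cl(A union B)| = 3.

3


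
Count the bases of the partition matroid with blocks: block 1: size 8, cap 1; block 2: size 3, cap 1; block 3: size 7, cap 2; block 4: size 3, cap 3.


A basis picks exactly ci elements from block i.
Number of bases = product of C(|Si|, ci).
= C(8,1) * C(3,1) * C(7,2) * C(3,3)
= 8 * 3 * 21 * 1
= 504.

504


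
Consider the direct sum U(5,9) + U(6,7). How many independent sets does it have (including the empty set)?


For a direct sum, |I(M1+M2)| = |I(M1)| * |I(M2)|.
|I(U(5,9))| = sum C(9,k) for k=0..5 = 382.
|I(U(6,7))| = sum C(7,k) for k=0..6 = 127.
Total = 382 * 127 = 48514.

48514


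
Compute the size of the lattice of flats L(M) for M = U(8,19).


Flats of U(8,19): every subset of size < 8 is a flat, plus E itself.
Count = (19 choose 0) + (19 choose 1) + (19 choose 2) + (19 choose 3) + (19 choose 4) + (19 choose 5) + (19 choose 6) + (19 choose 7) + 1
     = 1 + 19 + 171 + 969 + 3876 + 11628 + 27132 + 50388 + 1
     = 94185.

94185


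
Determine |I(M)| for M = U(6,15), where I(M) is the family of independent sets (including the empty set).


Independent sets of U(6,15) are all subsets of size <= 6.
Count = C(15,0) + C(15,1) + C(15,2) + C(15,3) + C(15,4) + C(15,5) + C(15,6)
     = 1 + 15 + 105 + 455 + 1365 + 3003 + 5005
     = 9949.

9949


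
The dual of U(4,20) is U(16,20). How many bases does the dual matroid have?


The dual of U(r,n) is U(n-r, n) = U(16,20).
Bases of U(16,20) are all (16)-element subsets.
|B(M*)| = (20 choose 16) = 4845.

4845


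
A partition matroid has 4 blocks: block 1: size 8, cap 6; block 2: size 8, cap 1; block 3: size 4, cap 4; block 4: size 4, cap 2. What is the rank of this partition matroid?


Rank of a partition matroid = sum of min(|Si|, ci) for each block.
= min(8,6) + min(8,1) + min(4,4) + min(4,2)
= 6 + 1 + 4 + 2
= 13.

13


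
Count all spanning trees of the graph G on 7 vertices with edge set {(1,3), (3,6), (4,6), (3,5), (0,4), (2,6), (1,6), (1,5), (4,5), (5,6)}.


By Kirchhoff's matrix tree theorem, the number of spanning trees equals
the determinant of any cofactor of the Laplacian matrix L.
G has 7 vertices and 10 edges.
Computing the (6 x 6) cofactor determinant gives 40.

40


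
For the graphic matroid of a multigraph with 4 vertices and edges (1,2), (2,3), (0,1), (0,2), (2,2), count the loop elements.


In a graphic matroid, a loop is a self-loop edge (u,u) with rank 0.
Examining all 5 edges for self-loops...
Self-loops found: (2,2)
Number of loops = 1.

1


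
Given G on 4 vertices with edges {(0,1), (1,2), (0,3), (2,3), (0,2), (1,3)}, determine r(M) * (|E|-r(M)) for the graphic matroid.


r(M) = |V| - c = 4 - 1 = 3.
nullity = |E| - r(M) = 6 - 3 = 3.
Product = 3 * 3 = 9.

9


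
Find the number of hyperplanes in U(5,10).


Hyperplanes of U(5,10) are flats of rank 4.
In a uniform matroid, these are exactly the (4)-element subsets.
Count = C(10,4) = 10! / (4! * 6!) = 210.

210


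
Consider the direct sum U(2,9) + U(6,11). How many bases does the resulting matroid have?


Bases of a direct sum M1 + M2: |B| = |B(M1)| * |B(M2)|.
|B(U(2,9))| = C(9,2) = 36.
|B(U(6,11))| = C(11,6) = 462.
Total bases = 36 * 462 = 16632.

16632


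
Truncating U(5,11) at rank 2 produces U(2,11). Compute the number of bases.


Truncating U(5,11) to rank 2 gives U(2,11).
Bases of U(2,11) are all 2-element subsets of 11 elements.
Number of bases = (11 choose 2) = 55.

55


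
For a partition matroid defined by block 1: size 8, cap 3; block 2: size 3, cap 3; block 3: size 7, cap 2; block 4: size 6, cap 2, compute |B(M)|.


A basis picks exactly ci elements from block i.
Number of bases = product of C(|Si|, ci).
= C(8,3) * C(3,3) * C(7,2) * C(6,2)
= 56 * 1 * 21 * 15
= 17640.

17640


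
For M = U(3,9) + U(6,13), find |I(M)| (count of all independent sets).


For a direct sum, |I(M1+M2)| = |I(M1)| * |I(M2)|.
|I(U(3,9))| = sum C(9,k) for k=0..3 = 130.
|I(U(6,13))| = sum C(13,k) for k=0..6 = 4096.
Total = 130 * 4096 = 532480.

532480


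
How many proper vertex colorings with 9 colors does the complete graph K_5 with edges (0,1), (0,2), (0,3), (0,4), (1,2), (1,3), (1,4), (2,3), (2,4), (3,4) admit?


P(K_5, k) = k(k-1)(k-2)...(k-4).
P(9) = (9) * (8) * (7) * (6) * (5) = 15120.

15120


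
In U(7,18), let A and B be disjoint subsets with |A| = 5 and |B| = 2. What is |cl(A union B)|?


|A union B| = 5 + 2 = 7 (disjoint).
In U(7,18), cl(S) = S if |S| < 7, else cl(S) = E.
Since 7 >= 7, cl(A union B) = E.
|cl(A union B)| = 18.

18


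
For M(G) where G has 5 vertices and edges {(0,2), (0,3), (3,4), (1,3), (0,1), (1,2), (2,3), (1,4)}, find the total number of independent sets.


An independent set in a graphic matroid is an acyclic edge subset.
G has 5 vertices and 8 edges.
Enumerate all 2^8 = 256 subsets, checking for acyclicity.
Total independent sets = 128.

128


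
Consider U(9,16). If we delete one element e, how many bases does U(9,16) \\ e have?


Deleting e from U(9,16) gives U(9,15) since n > r.
Bases of U(9,15) = C(15,9) = 15! / (9! * 6!) = 5005.

5005


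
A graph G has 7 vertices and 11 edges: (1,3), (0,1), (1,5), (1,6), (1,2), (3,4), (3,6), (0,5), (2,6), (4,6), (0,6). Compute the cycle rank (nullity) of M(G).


Cycle rank (nullity) = |E| - r(M) = |E| - (|V| - c).
|E| = 11, |V| = 7, c = 1.
Nullity = 11 - (7 - 1) = 11 - 6 = 5.

5
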